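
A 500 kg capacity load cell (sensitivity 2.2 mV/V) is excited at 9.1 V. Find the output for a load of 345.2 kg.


Vout = rated_output * Vex * (load / capacity).
Vout = 2.2 * 9.1 * (345.2 / 500)
Vout = 2.2 * 9.1 * 0.6904
Vout = 13.822 mV

13.822 mV


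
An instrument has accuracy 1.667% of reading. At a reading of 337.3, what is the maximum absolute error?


Absolute error = (accuracy% / 100) * reading.
Error = (1.667 / 100) * 337.3
Error = 0.01667 * 337.3
Error = 5.6228

5.6228


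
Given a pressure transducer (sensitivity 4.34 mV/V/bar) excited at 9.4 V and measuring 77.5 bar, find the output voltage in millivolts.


Output = sensitivity * Vex * P.
Vout = 4.34 * 9.4 * 77.5
Vout = 40.796 * 77.5
Vout = 3161.69 mV

3161.69 mV


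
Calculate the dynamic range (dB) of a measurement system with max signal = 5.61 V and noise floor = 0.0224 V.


Dynamic range = 20 * log10(Vmax / Vnoise).
DR = 20 * log10(5.61 / 0.0224)
DR = 20 * log10(250.45)
DR = 47.97 dB

47.97 dB


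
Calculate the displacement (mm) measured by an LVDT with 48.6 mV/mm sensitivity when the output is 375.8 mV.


Displacement = Vout / sensitivity.
d = 375.8 / 48.6
d = 7.733 mm

7.733 mm


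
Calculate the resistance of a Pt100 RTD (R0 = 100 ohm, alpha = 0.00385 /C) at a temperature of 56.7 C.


The RTD equation: Rt = R0 * (1 + alpha * T).
Rt = 100 * (1 + 0.00385 * 56.7)
Rt = 100 * (1 + 0.218295)
Rt = 100 * 1.218295
Rt = 121.829 ohm

121.829 ohm


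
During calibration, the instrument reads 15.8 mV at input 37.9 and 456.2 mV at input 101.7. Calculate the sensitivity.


Sensitivity = (y2 - y1) / (x2 - x1).
S = (456.2 - 15.8) / (101.7 - 37.9)
S = 440.4 / 63.8
S = 6.9028 mV/unit

6.9028 mV/unit


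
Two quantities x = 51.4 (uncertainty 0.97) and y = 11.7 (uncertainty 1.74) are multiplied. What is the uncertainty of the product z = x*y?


For a product z = x*y, the relative uncertainty is:
uz/z = sqrt((ux/x)^2 + (uy/y)^2)
Relative uncertainties: ux/x = 0.97/51.4 = 0.018872
uy/y = 1.74/11.7 = 0.148718
z = 51.4 * 11.7 = 601.4
uz = 601.4 * sqrt(0.018872^2 + 0.148718^2) = 90.153

90.153


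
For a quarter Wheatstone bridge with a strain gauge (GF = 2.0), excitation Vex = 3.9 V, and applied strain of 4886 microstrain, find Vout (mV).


Quarter bridge output: Vout = (GF * epsilon * Vex) / 4.
Vout = (2.0 * 4886e-6 * 3.9) / 4
Vout = 0.0381108 / 4 V
Vout = 0.0095277 V = 9.5277 mV

9.5277 mV


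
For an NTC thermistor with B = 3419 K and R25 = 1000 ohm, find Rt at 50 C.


NTC thermistor equation: Rt = R25 * exp(B * (1/T - 1/T25)).
T in Kelvin: 323.15 K, T25 = 298.15 K
1/T - 1/T25 = 1/323.15 - 1/298.15 = -0.00025948
B * (1/T - 1/T25) = 3419 * -0.00025948 = -0.8872
Rt = 1000 * exp(-0.8872) = 411.8 ohm

411.8 ohm


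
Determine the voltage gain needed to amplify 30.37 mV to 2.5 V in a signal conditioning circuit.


Gain = Vout / Vin (converting to same units).
G = 2.5 V / 30.37 mV
G = 2500.0 mV / 30.37 mV
G = 82.32

82.32


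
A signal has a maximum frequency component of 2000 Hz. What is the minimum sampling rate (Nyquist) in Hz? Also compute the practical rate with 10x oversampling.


By Nyquist theorem, fs_min = 2 * fmax.
fs_min = 2 * 2000 = 4000 Hz
Practical rate = 10 * fs_min = 10 * 4000 = 40000 Hz

fs_min = 4000 Hz, fs_practical = 40000 Hz


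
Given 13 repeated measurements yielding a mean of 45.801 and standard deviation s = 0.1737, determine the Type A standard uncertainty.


The standard uncertainty for Type A evaluation is u = s / sqrt(n).
u = 0.1737 / sqrt(13)
u = 0.1737 / 3.6056
u = 0.0482

0.0482


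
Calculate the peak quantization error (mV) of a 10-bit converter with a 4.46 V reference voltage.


The maximum quantization error is +/- LSB/2.
LSB = Vref / 2^n = 4.46 / 1024 = 0.00435547 V
Max error = LSB / 2 = 0.00435547 / 2 = 0.00217773 V
Max error = 2.1777 mV

2.1777 mV


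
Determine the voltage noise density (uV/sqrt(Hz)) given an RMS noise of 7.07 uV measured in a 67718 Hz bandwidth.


Noise spectral density = Vrms / sqrt(BW).
NSD = 7.07 / sqrt(67718)
NSD = 7.07 / 260.2268
NSD = 0.0272 uV/sqrt(Hz)

0.0272 uV/sqrt(Hz)


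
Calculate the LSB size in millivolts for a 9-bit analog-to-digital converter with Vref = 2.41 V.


The resolution (LSB) of an ADC is Vref / 2^n.
LSB = 2.41 / 2^9
LSB = 2.41 / 512
LSB = 0.00470703 V = 4.70703125 mV

4.70703125 mV


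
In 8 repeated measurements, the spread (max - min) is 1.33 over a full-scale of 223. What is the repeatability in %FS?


Repeatability = (spread / full scale) * 100%.
R = (1.33 / 223) * 100
R = 0.596 %FS

0.596 %FS


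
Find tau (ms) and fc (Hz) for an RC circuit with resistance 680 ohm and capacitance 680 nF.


Time constant: tau = R * C.
tau = 680 * 6.80e-07 = 0.0004624 s
tau = 0.4624 ms
Cutoff frequency: fc = 1 / (2*pi*R*C).
fc = 1 / (2*pi*0.0004624) = 344.19 Hz

tau = 0.4624 ms, fc = 344.19 Hz


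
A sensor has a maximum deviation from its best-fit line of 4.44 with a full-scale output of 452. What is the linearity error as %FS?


Linearity error = (max deviation / full scale) * 100%.
Linearity = (4.44 / 452) * 100
Linearity = 0.982 %FS

0.982 %FS


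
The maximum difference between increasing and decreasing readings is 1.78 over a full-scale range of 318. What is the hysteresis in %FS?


Hysteresis = (max difference / full scale) * 100%.
H = (1.78 / 318) * 100
H = 0.56 %FS

0.56 %FS


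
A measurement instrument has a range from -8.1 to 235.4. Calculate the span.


Span = upper range - lower range.
Span = 235.4 - (-8.1)
Span = 243.5

243.5


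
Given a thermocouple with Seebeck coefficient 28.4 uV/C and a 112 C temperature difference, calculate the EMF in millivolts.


The thermocouple output V = sensitivity * dT.
V = 28.4 uV/C * 112 C
V = 3180.8 uV
V = 3.181 mV

3.181 mV


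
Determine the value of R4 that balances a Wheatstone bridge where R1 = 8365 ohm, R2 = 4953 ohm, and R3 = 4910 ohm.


At balance: R1*R4 = R2*R3, so R4 = R2*R3/R1.
R4 = 4953 * 4910 / 8365
R4 = 24319230 / 8365
R4 = 2907.26 ohm

2907.26 ohm


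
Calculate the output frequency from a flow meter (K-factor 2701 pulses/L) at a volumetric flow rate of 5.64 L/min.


Frequency = K * Q / 60 (converting L/min to L/s).
f = 2701 * 5.64 / 60
f = 15233.64 / 60
f = 253.89 Hz

253.89 Hz


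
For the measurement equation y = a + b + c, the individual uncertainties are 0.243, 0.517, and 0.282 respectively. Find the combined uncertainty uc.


For a sum of independent quantities, uc = sqrt(u1^2 + u2^2 + u3^2).
uc = sqrt(0.243^2 + 0.517^2 + 0.282^2)
uc = sqrt(0.059049 + 0.267289 + 0.079524)
uc = 0.6371

0.6371


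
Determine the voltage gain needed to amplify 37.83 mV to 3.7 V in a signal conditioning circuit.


Gain = Vout / Vin (converting to same units).
G = 3.7 V / 37.83 mV
G = 3700.0 mV / 37.83 mV
G = 97.81

97.81


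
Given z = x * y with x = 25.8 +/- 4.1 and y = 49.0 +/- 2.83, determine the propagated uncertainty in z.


For a product z = x*y, the relative uncertainty is:
uz/z = sqrt((ux/x)^2 + (uy/y)^2)
Relative uncertainties: ux/x = 4.1/25.8 = 0.158915
uy/y = 2.83/49.0 = 0.057755
z = 25.8 * 49.0 = 1264.2
uz = 1264.2 * sqrt(0.158915^2 + 0.057755^2) = 213.757

213.757


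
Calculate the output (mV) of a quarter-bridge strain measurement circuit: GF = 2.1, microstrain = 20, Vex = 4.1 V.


Quarter bridge output: Vout = (GF * epsilon * Vex) / 4.
Vout = (2.1 * 20e-6 * 4.1) / 4
Vout = 0.0001722 / 4 V
Vout = 4.305e-05 V = 0.043 mV

0.043 mV


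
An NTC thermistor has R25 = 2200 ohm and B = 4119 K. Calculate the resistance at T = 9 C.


NTC thermistor equation: Rt = R25 * exp(B * (1/T - 1/T25)).
T in Kelvin: 282.15 K, T25 = 298.15 K
1/T - 1/T25 = 1/282.15 - 1/298.15 = 0.0001902
B * (1/T - 1/T25) = 4119 * 0.0001902 = 0.7834
Rt = 2200 * exp(0.7834) = 4815.7 ohm

4815.7 ohm


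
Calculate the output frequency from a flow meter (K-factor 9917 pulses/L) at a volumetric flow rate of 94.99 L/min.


Frequency = K * Q / 60 (converting L/min to L/s).
f = 9917 * 94.99 / 60
f = 942015.83 / 60
f = 15700.26 Hz

15700.26 Hz


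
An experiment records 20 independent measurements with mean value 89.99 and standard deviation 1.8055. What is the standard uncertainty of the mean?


The standard uncertainty for Type A evaluation is u = s / sqrt(n).
u = 1.8055 / sqrt(20)
u = 1.8055 / 4.4721
u = 0.4037

0.4037


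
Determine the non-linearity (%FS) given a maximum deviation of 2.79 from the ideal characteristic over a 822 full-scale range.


Linearity error = (max deviation / full scale) * 100%.
Linearity = (2.79 / 822) * 100
Linearity = 0.339 %FS

0.339 %FS


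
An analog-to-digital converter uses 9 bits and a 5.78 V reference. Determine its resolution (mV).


The resolution (LSB) of an ADC is Vref / 2^n.
LSB = 5.78 / 2^9
LSB = 5.78 / 512
LSB = 0.01128906 V = 11.2890625 mV

11.2890625 mV


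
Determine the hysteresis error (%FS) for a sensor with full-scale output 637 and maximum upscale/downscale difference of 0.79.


Hysteresis = (max difference / full scale) * 100%.
H = (0.79 / 637) * 100
H = 0.124 %FS

0.124 %FS


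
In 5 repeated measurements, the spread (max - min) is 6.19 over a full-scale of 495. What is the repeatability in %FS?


Repeatability = (spread / full scale) * 100%.
R = (6.19 / 495) * 100
R = 1.251 %FS

1.251 %FS


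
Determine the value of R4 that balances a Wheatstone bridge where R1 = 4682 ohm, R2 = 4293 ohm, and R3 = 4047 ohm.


At balance: R1*R4 = R2*R3, so R4 = R2*R3/R1.
R4 = 4293 * 4047 / 4682
R4 = 17373771 / 4682
R4 = 3710.76 ohm

3710.76 ohm


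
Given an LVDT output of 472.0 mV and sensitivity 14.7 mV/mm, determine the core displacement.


Displacement = Vout / sensitivity.
d = 472.0 / 14.7
d = 32.109 mm

32.109 mm


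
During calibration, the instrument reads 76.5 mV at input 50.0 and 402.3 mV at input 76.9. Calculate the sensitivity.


Sensitivity = (y2 - y1) / (x2 - x1).
S = (402.3 - 76.5) / (76.9 - 50.0)
S = 325.8 / 26.9
S = 12.1115 mV/unit

12.1115 mV/unit


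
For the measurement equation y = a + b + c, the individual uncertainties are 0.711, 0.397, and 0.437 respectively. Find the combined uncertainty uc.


For a sum of independent quantities, uc = sqrt(u1^2 + u2^2 + u3^2).
uc = sqrt(0.711^2 + 0.397^2 + 0.437^2)
uc = sqrt(0.505521 + 0.157609 + 0.190969)
uc = 0.9242

0.9242


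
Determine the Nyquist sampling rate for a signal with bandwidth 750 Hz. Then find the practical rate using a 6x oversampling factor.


By Nyquist theorem, fs_min = 2 * fmax.
fs_min = 2 * 750 = 1500 Hz
Practical rate = 6 * fs_min = 6 * 1500 = 9000 Hz

fs_min = 1500 Hz, fs_practical = 9000 Hz


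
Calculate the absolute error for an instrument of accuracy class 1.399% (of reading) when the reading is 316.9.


Absolute error = (accuracy% / 100) * reading.
Error = (1.399 / 100) * 316.9
Error = 0.01399 * 316.9
Error = 4.4334

4.4334


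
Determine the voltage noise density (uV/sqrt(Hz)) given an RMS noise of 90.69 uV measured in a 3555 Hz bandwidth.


Noise spectral density = Vrms / sqrt(BW).
NSD = 90.69 / sqrt(3555)
NSD = 90.69 / 59.6238
NSD = 1.521 uV/sqrt(Hz)

1.521 uV/sqrt(Hz)


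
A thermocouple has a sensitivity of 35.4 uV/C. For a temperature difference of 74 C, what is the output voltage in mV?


The thermocouple output V = sensitivity * dT.
V = 35.4 uV/C * 74 C
V = 2619.6 uV
V = 2.62 mV

2.62 mV


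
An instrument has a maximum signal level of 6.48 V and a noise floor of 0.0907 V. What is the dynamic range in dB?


Dynamic range = 20 * log10(Vmax / Vnoise).
DR = 20 * log10(6.48 / 0.0907)
DR = 20 * log10(71.44)
DR = 37.08 dB

37.08 dB


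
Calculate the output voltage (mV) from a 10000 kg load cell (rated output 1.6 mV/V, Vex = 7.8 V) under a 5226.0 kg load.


Vout = rated_output * Vex * (load / capacity).
Vout = 1.6 * 7.8 * (5226.0 / 10000)
Vout = 1.6 * 7.8 * 0.5226
Vout = 6.522 mV

6.522 mV


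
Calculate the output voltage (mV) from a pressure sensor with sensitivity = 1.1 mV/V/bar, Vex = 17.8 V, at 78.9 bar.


Output = sensitivity * Vex * P.
Vout = 1.1 * 17.8 * 78.9
Vout = 19.58 * 78.9
Vout = 1544.86 mV

1544.86 mV


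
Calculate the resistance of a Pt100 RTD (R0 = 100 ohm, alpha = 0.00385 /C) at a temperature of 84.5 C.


The RTD equation: Rt = R0 * (1 + alpha * T).
Rt = 100 * (1 + 0.00385 * 84.5)
Rt = 100 * (1 + 0.325325)
Rt = 100 * 1.325325
Rt = 132.532 ohm

132.532 ohm


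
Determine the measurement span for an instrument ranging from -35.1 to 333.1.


Span = upper range - lower range.
Span = 333.1 - (-35.1)
Span = 368.2

368.2


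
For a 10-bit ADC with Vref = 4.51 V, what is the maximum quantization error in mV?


The maximum quantization error is +/- LSB/2.
LSB = Vref / 2^n = 4.51 / 1024 = 0.0044043 V
Max error = LSB / 2 = 0.0044043 / 2 = 0.00220215 V
Max error = 2.2021 mV

2.2021 mV


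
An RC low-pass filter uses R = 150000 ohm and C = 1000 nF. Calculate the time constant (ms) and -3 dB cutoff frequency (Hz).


Time constant: tau = R * C.
tau = 150000 * 1.00e-06 = 0.15 s
tau = 150.0 ms
Cutoff frequency: fc = 1 / (2*pi*R*C).
fc = 1 / (2*pi*0.15) = 1.06 Hz

tau = 150.0 ms, fc = 1.06 Hz


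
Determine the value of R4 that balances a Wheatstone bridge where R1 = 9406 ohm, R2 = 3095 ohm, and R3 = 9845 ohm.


At balance: R1*R4 = R2*R3, so R4 = R2*R3/R1.
R4 = 3095 * 9845 / 9406
R4 = 30470275 / 9406
R4 = 3239.45 ohm

3239.45 ohm


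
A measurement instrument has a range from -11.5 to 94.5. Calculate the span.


Span = upper range - lower range.
Span = 94.5 - (-11.5)
Span = 106.0

106.0


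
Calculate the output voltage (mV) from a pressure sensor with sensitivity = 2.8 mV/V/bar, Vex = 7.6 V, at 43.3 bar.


Output = sensitivity * Vex * P.
Vout = 2.8 * 7.6 * 43.3
Vout = 21.28 * 43.3
Vout = 921.42 mV

921.42 mV


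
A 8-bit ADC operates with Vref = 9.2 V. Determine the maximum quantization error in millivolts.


The maximum quantization error is +/- LSB/2.
LSB = Vref / 2^n = 9.2 / 256 = 0.0359375 V
Max error = LSB / 2 = 0.0359375 / 2 = 0.01796875 V
Max error = 17.9688 mV

17.9688 mV


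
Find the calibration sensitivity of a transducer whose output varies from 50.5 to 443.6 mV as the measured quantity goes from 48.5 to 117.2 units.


Sensitivity = (y2 - y1) / (x2 - x1).
S = (443.6 - 50.5) / (117.2 - 48.5)
S = 393.1 / 68.7
S = 5.722 mV/unit

5.722 mV/unit


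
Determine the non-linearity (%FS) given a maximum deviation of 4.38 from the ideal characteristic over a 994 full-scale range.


Linearity error = (max deviation / full scale) * 100%.
Linearity = (4.38 / 994) * 100
Linearity = 0.441 %FS

0.441 %FS


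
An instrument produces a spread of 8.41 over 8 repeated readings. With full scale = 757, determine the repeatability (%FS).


Repeatability = (spread / full scale) * 100%.
R = (8.41 / 757) * 100
R = 1.111 %FS

1.111 %FS


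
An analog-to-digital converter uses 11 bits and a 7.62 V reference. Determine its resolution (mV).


The resolution (LSB) of an ADC is Vref / 2^n.
LSB = 7.62 / 2^11
LSB = 7.62 / 2048
LSB = 0.0037207 V = 3.72070312 mV

3.72070312 mV


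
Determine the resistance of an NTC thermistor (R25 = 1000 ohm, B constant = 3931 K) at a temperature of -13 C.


NTC thermistor equation: Rt = R25 * exp(B * (1/T - 1/T25)).
T in Kelvin: 260.15 K, T25 = 298.15 K
1/T - 1/T25 = 1/260.15 - 1/298.15 = 0.00048992
B * (1/T - 1/T25) = 3931 * 0.00048992 = 1.9259
Rt = 1000 * exp(1.9259) = 6861.1 ohm

6861.1 ohm


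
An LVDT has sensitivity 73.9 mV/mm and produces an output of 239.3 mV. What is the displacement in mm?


Displacement = Vout / sensitivity.
d = 239.3 / 73.9
d = 3.238 mm

3.238 mm


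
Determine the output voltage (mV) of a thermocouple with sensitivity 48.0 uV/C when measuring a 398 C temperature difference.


The thermocouple output V = sensitivity * dT.
V = 48.0 uV/C * 398 C
V = 19104.0 uV
V = 19.104 mV

19.104 mV


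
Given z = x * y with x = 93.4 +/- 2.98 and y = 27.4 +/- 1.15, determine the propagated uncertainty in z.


For a product z = x*y, the relative uncertainty is:
uz/z = sqrt((ux/x)^2 + (uy/y)^2)
Relative uncertainties: ux/x = 2.98/93.4 = 0.031906
uy/y = 1.15/27.4 = 0.041971
z = 93.4 * 27.4 = 2559.2
uz = 2559.2 * sqrt(0.031906^2 + 0.041971^2) = 134.922

134.922


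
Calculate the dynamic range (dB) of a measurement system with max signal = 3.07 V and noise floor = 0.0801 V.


Dynamic range = 20 * log10(Vmax / Vnoise).
DR = 20 * log10(3.07 / 0.0801)
DR = 20 * log10(38.33)
DR = 31.67 dB

31.67 dB


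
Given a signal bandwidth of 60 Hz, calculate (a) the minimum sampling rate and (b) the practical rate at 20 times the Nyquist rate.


By Nyquist theorem, fs_min = 2 * fmax.
fs_min = 2 * 60 = 120 Hz
Practical rate = 20 * fs_min = 20 * 120 = 2400 Hz

fs_min = 120 Hz, fs_practical = 2400 Hz


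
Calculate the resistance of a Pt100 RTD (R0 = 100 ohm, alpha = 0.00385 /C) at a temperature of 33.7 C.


The RTD equation: Rt = R0 * (1 + alpha * T).
Rt = 100 * (1 + 0.00385 * 33.7)
Rt = 100 * (1 + 0.129745)
Rt = 100 * 1.129745
Rt = 112.975 ohm

112.975 ohm


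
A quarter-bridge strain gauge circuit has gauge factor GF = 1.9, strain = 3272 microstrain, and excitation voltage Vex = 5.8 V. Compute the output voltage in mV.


Quarter bridge output: Vout = (GF * epsilon * Vex) / 4.
Vout = (1.9 * 3272e-6 * 5.8) / 4
Vout = 0.03605744 / 4 V
Vout = 0.00901436 V = 9.0144 mV

9.0144 mV


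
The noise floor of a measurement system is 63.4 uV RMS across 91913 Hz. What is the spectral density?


Noise spectral density = Vrms / sqrt(BW).
NSD = 63.4 / sqrt(91913)
NSD = 63.4 / 303.1716
NSD = 0.2091 uV/sqrt(Hz)

0.2091 uV/sqrt(Hz)


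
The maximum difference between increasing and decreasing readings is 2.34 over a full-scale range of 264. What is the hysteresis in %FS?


Hysteresis = (max difference / full scale) * 100%.
H = (2.34 / 264) * 100
H = 0.886 %FS

0.886 %FS


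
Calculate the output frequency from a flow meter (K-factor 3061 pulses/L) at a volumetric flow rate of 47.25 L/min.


Frequency = K * Q / 60 (converting L/min to L/s).
f = 3061 * 47.25 / 60
f = 144632.25 / 60
f = 2410.54 Hz

2410.54 Hz


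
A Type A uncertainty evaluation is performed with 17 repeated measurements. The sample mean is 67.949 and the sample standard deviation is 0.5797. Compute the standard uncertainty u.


The standard uncertainty for Type A evaluation is u = s / sqrt(n).
u = 0.5797 / sqrt(17)
u = 0.5797 / 4.1231
u = 0.1406

0.1406


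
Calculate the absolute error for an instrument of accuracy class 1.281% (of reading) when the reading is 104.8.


Absolute error = (accuracy% / 100) * reading.
Error = (1.281 / 100) * 104.8
Error = 0.01281 * 104.8
Error = 1.3425

1.3425


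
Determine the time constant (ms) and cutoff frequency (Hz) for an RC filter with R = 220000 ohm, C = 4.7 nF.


Time constant: tau = R * C.
tau = 220000 * 4.70e-09 = 0.001034 s
tau = 1.034 ms
Cutoff frequency: fc = 1 / (2*pi*R*C).
fc = 1 / (2*pi*0.001034) = 153.92 Hz

tau = 1.034 ms, fc = 153.92 Hz


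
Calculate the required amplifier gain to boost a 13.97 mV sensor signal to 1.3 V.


Gain = Vout / Vin (converting to same units).
G = 1.3 V / 13.97 mV
G = 1300.0 mV / 13.97 mV
G = 93.06

93.06


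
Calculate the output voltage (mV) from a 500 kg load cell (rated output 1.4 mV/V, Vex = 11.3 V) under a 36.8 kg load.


Vout = rated_output * Vex * (load / capacity).
Vout = 1.4 * 11.3 * (36.8 / 500)
Vout = 1.4 * 11.3 * 0.0736
Vout = 1.164 mV

1.164 mV


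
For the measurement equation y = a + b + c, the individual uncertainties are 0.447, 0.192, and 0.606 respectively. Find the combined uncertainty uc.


For a sum of independent quantities, uc = sqrt(u1^2 + u2^2 + u3^2).
uc = sqrt(0.447^2 + 0.192^2 + 0.606^2)
uc = sqrt(0.199809 + 0.036864 + 0.367236)
uc = 0.7771

0.7771


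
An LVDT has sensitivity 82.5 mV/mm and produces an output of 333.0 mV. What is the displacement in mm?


Displacement = Vout / sensitivity.
d = 333.0 / 82.5
d = 4.036 mm

4.036 mm


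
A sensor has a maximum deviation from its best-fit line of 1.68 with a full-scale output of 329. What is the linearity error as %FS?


Linearity error = (max deviation / full scale) * 100%.
Linearity = (1.68 / 329) * 100
Linearity = 0.511 %FS

0.511 %FS


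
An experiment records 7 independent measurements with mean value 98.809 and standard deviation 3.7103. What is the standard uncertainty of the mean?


The standard uncertainty for Type A evaluation is u = s / sqrt(n).
u = 3.7103 / sqrt(7)
u = 3.7103 / 2.6458
u = 1.4024

1.4024


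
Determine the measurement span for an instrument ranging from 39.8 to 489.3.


Span = upper range - lower range.
Span = 489.3 - (39.8)
Span = 449.5

449.5


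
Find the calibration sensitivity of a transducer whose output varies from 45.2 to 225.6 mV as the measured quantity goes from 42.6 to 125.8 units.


Sensitivity = (y2 - y1) / (x2 - x1).
S = (225.6 - 45.2) / (125.8 - 42.6)
S = 180.4 / 83.2
S = 2.1683 mV/unit

2.1683 mV/unit


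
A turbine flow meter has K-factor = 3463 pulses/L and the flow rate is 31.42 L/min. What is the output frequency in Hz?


Frequency = K * Q / 60 (converting L/min to L/s).
f = 3463 * 31.42 / 60
f = 108807.46 / 60
f = 1813.46 Hz

1813.46 Hz


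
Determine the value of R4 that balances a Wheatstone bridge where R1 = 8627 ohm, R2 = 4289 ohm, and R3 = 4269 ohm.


At balance: R1*R4 = R2*R3, so R4 = R2*R3/R1.
R4 = 4289 * 4269 / 8627
R4 = 18309741 / 8627
R4 = 2122.38 ohm

2122.38 ohm


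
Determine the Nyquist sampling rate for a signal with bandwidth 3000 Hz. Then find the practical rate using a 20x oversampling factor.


By Nyquist theorem, fs_min = 2 * fmax.
fs_min = 2 * 3000 = 6000 Hz
Practical rate = 20 * fs_min = 20 * 6000 = 120000 Hz

fs_min = 6000 Hz, fs_practical = 120000 Hz


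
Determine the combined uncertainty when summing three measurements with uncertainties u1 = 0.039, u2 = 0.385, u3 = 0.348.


For a sum of independent quantities, uc = sqrt(u1^2 + u2^2 + u3^2).
uc = sqrt(0.039^2 + 0.385^2 + 0.348^2)
uc = sqrt(0.001521 + 0.148225 + 0.121104)
uc = 0.5204

0.5204


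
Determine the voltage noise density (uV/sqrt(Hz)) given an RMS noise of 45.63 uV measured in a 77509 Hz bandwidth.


Noise spectral density = Vrms / sqrt(BW).
NSD = 45.63 / sqrt(77509)
NSD = 45.63 / 278.4044
NSD = 0.1639 uV/sqrt(Hz)

0.1639 uV/sqrt(Hz)


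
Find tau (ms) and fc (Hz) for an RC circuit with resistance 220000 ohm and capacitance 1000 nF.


Time constant: tau = R * C.
tau = 220000 * 1.00e-06 = 0.22 s
tau = 220.0 ms
Cutoff frequency: fc = 1 / (2*pi*R*C).
fc = 1 / (2*pi*0.22) = 0.72 Hz

tau = 220.0 ms, fc = 0.72 Hz


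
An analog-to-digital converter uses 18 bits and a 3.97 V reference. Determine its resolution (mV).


The resolution (LSB) of an ADC is Vref / 2^n.
LSB = 3.97 / 2^18
LSB = 3.97 / 262144
LSB = 1.514e-05 V = 0.01514435 mV

0.01514435 mV


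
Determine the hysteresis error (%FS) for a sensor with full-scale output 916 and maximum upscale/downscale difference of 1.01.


Hysteresis = (max difference / full scale) * 100%.
H = (1.01 / 916) * 100
H = 0.11 %FS

0.11 %FS


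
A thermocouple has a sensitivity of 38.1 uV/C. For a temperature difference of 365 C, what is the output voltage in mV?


The thermocouple output V = sensitivity * dT.
V = 38.1 uV/C * 365 C
V = 13906.5 uV
V = 13.906 mV

13.906 mV


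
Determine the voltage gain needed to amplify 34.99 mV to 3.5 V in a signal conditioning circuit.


Gain = Vout / Vin (converting to same units).
G = 3.5 V / 34.99 mV
G = 3500.0 mV / 34.99 mV
G = 100.03

100.03


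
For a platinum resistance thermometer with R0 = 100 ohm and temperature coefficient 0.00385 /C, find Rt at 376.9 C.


The RTD equation: Rt = R0 * (1 + alpha * T).
Rt = 100 * (1 + 0.00385 * 376.9)
Rt = 100 * (1 + 1.451065)
Rt = 100 * 2.451065
Rt = 245.106 ohm

245.106 ohm


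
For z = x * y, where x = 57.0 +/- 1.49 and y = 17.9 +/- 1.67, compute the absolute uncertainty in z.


For a product z = x*y, the relative uncertainty is:
uz/z = sqrt((ux/x)^2 + (uy/y)^2)
Relative uncertainties: ux/x = 1.49/57.0 = 0.02614
uy/y = 1.67/17.9 = 0.093296
z = 57.0 * 17.9 = 1020.3
uz = 1020.3 * sqrt(0.02614^2 + 0.093296^2) = 98.856

98.856


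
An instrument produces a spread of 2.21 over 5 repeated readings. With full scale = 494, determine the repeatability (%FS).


Repeatability = (spread / full scale) * 100%.
R = (2.21 / 494) * 100
R = 0.447 %FS

0.447 %FS


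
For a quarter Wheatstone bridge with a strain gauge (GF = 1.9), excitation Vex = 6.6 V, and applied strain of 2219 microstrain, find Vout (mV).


Quarter bridge output: Vout = (GF * epsilon * Vex) / 4.
Vout = (1.9 * 2219e-6 * 6.6) / 4
Vout = 0.02782626 / 4 V
Vout = 0.00695656 V = 6.9566 mV

6.9566 mV


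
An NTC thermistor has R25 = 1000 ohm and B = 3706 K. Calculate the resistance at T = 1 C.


NTC thermistor equation: Rt = R25 * exp(B * (1/T - 1/T25)).
T in Kelvin: 274.15 K, T25 = 298.15 K
1/T - 1/T25 = 1/274.15 - 1/298.15 = 0.00029362
B * (1/T - 1/T25) = 3706 * 0.00029362 = 1.0882
Rt = 1000 * exp(1.0882) = 2968.8 ohm

2968.8 ohm


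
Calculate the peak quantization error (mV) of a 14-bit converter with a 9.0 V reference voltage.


The maximum quantization error is +/- LSB/2.
LSB = Vref / 2^n = 9.0 / 16384 = 0.00054932 V
Max error = LSB / 2 = 0.00054932 / 2 = 0.00027466 V
Max error = 0.2747 mV

0.2747 mV


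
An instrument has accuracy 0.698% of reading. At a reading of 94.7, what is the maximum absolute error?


Absolute error = (accuracy% / 100) * reading.
Error = (0.698 / 100) * 94.7
Error = 0.00698 * 94.7
Error = 0.661

0.661


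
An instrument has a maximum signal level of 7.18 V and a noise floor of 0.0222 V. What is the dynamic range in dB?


Dynamic range = 20 * log10(Vmax / Vnoise).
DR = 20 * log10(7.18 / 0.0222)
DR = 20 * log10(323.42)
DR = 50.2 dB

50.2 dB


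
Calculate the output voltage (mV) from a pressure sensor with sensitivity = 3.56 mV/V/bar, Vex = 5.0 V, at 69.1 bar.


Output = sensitivity * Vex * P.
Vout = 3.56 * 5.0 * 69.1
Vout = 17.8 * 69.1
Vout = 1229.98 mV

1229.98 mV


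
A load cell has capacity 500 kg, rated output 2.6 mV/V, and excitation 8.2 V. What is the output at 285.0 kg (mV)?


Vout = rated_output * Vex * (load / capacity).
Vout = 2.6 * 8.2 * (285.0 / 500)
Vout = 2.6 * 8.2 * 0.57
Vout = 12.152 mV

12.152 mV


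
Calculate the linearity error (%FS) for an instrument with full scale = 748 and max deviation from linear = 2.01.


Linearity error = (max deviation / full scale) * 100%.
Linearity = (2.01 / 748) * 100
Linearity = 0.269 %FS

0.269 %FS


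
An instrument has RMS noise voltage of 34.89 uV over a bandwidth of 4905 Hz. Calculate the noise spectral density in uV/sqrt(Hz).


Noise spectral density = Vrms / sqrt(BW).
NSD = 34.89 / sqrt(4905)
NSD = 34.89 / 70.0357
NSD = 0.4982 uV/sqrt(Hz)

0.4982 uV/sqrt(Hz)


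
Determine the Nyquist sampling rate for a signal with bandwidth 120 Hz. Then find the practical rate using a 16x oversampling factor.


By Nyquist theorem, fs_min = 2 * fmax.
fs_min = 2 * 120 = 240 Hz
Practical rate = 16 * fs_min = 16 * 240 = 3840 Hz

fs_min = 240 Hz, fs_practical = 3840 Hz


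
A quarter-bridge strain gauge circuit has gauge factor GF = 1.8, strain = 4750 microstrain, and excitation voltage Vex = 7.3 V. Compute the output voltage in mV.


Quarter bridge output: Vout = (GF * epsilon * Vex) / 4.
Vout = (1.8 * 4750e-6 * 7.3) / 4
Vout = 0.062415 / 4 V
Vout = 0.01560375 V = 15.6037 mV

15.6037 mV


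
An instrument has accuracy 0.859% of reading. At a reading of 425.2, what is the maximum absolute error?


Absolute error = (accuracy% / 100) * reading.
Error = (0.859 / 100) * 425.2
Error = 0.00859 * 425.2
Error = 3.6525

3.6525


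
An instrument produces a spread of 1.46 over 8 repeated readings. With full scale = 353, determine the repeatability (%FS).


Repeatability = (spread / full scale) * 100%.
R = (1.46 / 353) * 100
R = 0.414 %FS

0.414 %FS


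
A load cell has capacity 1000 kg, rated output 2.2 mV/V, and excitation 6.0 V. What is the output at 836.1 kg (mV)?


Vout = rated_output * Vex * (load / capacity).
Vout = 2.2 * 6.0 * (836.1 / 1000)
Vout = 2.2 * 6.0 * 0.8361
Vout = 11.037 mV

11.037 mV


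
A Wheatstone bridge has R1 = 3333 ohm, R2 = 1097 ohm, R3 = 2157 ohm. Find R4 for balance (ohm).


At balance: R1*R4 = R2*R3, so R4 = R2*R3/R1.
R4 = 1097 * 2157 / 3333
R4 = 2366229 / 3333
R4 = 709.94 ohm

709.94 ohm


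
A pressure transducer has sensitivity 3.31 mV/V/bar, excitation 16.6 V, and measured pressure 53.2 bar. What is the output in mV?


Output = sensitivity * Vex * P.
Vout = 3.31 * 16.6 * 53.2
Vout = 54.946 * 53.2
Vout = 2923.13 mV

2923.13 mV


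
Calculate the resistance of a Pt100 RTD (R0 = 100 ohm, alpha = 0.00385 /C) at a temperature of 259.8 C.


The RTD equation: Rt = R0 * (1 + alpha * T).
Rt = 100 * (1 + 0.00385 * 259.8)
Rt = 100 * (1 + 1.00023)
Rt = 100 * 2.00023
Rt = 200.023 ohm

200.023 ohm


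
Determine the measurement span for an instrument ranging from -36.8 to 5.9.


Span = upper range - lower range.
Span = 5.9 - (-36.8)
Span = 42.7

42.7


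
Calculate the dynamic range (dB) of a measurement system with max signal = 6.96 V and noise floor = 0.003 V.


Dynamic range = 20 * log10(Vmax / Vnoise).
DR = 20 * log10(6.96 / 0.003)
DR = 20 * log10(2320.0)
DR = 67.31 dB

67.31 dB


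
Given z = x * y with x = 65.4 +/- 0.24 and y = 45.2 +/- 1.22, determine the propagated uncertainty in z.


For a product z = x*y, the relative uncertainty is:
uz/z = sqrt((ux/x)^2 + (uy/y)^2)
Relative uncertainties: ux/x = 0.24/65.4 = 0.00367
uy/y = 1.22/45.2 = 0.026991
z = 65.4 * 45.2 = 2956.1
uz = 2956.1 * sqrt(0.00367^2 + 0.026991^2) = 80.522

80.522


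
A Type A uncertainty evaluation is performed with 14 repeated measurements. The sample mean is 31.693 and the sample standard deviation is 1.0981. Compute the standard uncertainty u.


The standard uncertainty for Type A evaluation is u = s / sqrt(n).
u = 1.0981 / sqrt(14)
u = 1.0981 / 3.7417
u = 0.2935

0.2935


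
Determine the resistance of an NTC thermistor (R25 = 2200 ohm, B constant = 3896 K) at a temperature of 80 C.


NTC thermistor equation: Rt = R25 * exp(B * (1/T - 1/T25)).
T in Kelvin: 353.15 K, T25 = 298.15 K
1/T - 1/T25 = 1/353.15 - 1/298.15 = -0.00052236
B * (1/T - 1/T25) = 3896 * -0.00052236 = -2.0351
Rt = 2200 * exp(-2.0351) = 287.5 ohm

287.5 ohm


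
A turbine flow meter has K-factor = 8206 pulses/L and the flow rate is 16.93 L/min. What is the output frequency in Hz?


Frequency = K * Q / 60 (converting L/min to L/s).
f = 8206 * 16.93 / 60
f = 138927.58 / 60
f = 2315.46 Hz

2315.46 Hz


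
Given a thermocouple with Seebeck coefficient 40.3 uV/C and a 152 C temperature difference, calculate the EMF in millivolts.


The thermocouple output V = sensitivity * dT.
V = 40.3 uV/C * 152 C
V = 6125.6 uV
V = 6.126 mV

6.126 mV


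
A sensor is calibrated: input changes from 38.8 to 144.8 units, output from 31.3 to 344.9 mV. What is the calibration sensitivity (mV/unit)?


Sensitivity = (y2 - y1) / (x2 - x1).
S = (344.9 - 31.3) / (144.8 - 38.8)
S = 313.6 / 106.0
S = 2.9585 mV/unit

2.9585 mV/unit


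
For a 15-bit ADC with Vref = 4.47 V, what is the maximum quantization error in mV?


The maximum quantization error is +/- LSB/2.
LSB = Vref / 2^n = 4.47 / 32768 = 0.00013641 V
Max error = LSB / 2 = 0.00013641 / 2 = 6.821e-05 V
Max error = 0.0682 mV

0.0682 mV


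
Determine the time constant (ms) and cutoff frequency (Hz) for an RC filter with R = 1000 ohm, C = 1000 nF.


Time constant: tau = R * C.
tau = 1000 * 1.00e-06 = 0.001 s
tau = 1.0 ms
Cutoff frequency: fc = 1 / (2*pi*R*C).
fc = 1 / (2*pi*0.001) = 159.15 Hz

tau = 1.0 ms, fc = 159.15 Hz


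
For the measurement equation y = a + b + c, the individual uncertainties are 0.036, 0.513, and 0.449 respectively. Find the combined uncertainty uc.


For a sum of independent quantities, uc = sqrt(u1^2 + u2^2 + u3^2).
uc = sqrt(0.036^2 + 0.513^2 + 0.449^2)
uc = sqrt(0.001296 + 0.263169 + 0.201601)
uc = 0.6827

0.6827


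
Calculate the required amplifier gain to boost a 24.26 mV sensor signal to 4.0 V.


Gain = Vout / Vin (converting to same units).
G = 4.0 V / 24.26 mV
G = 4000.0 mV / 24.26 mV
G = 164.88

164.88


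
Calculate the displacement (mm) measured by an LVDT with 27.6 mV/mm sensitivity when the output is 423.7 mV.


Displacement = Vout / sensitivity.
d = 423.7 / 27.6
d = 15.351 mm

15.351 mm


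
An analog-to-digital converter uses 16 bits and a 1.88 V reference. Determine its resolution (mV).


The resolution (LSB) of an ADC is Vref / 2^n.
LSB = 1.88 / 2^16
LSB = 1.88 / 65536
LSB = 2.869e-05 V = 0.02868652 mV

0.02868652 mV


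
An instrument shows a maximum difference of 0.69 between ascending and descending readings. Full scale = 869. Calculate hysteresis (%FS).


Hysteresis = (max difference / full scale) * 100%.
H = (0.69 / 869) * 100
H = 0.079 %FS

0.079 %FS


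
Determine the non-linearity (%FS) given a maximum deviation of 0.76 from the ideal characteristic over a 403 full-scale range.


Linearity error = (max deviation / full scale) * 100%.
Linearity = (0.76 / 403) * 100
Linearity = 0.189 %FS

0.189 %FS


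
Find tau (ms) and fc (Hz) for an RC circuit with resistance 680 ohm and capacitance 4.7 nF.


Time constant: tau = R * C.
tau = 680 * 4.70e-09 = 3.196e-06 s
tau = 0.0032 ms
Cutoff frequency: fc = 1 / (2*pi*R*C).
fc = 1 / (2*pi*3.196e-06) = 49798.17 Hz

tau = 0.0032 ms, fc = 49798.17 Hz


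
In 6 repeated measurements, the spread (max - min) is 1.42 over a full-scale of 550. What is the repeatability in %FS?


Repeatability = (spread / full scale) * 100%.
R = (1.42 / 550) * 100
R = 0.258 %FS

0.258 %FS


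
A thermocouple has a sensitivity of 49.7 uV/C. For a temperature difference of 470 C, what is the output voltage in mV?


The thermocouple output V = sensitivity * dT.
V = 49.7 uV/C * 470 C
V = 23359.0 uV
V = 23.359 mV

23.359 mV


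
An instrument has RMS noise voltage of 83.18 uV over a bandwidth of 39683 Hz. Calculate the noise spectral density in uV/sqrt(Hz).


Noise spectral density = Vrms / sqrt(BW).
NSD = 83.18 / sqrt(39683)
NSD = 83.18 / 199.2059
NSD = 0.4176 uV/sqrt(Hz)

0.4176 uV/sqrt(Hz)


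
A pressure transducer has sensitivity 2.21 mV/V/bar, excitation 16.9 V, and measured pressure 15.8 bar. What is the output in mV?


Output = sensitivity * Vex * P.
Vout = 2.21 * 16.9 * 15.8
Vout = 37.349 * 15.8
Vout = 590.11 mV

590.11 mV


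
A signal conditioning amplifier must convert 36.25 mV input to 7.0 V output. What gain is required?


Gain = Vout / Vin (converting to same units).
G = 7.0 V / 36.25 mV
G = 7000.0 mV / 36.25 mV
G = 193.1

193.1


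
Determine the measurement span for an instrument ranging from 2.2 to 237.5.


Span = upper range - lower range.
Span = 237.5 - (2.2)
Span = 235.3

235.3


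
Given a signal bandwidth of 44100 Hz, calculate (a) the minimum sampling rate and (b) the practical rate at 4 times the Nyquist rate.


By Nyquist theorem, fs_min = 2 * fmax.
fs_min = 2 * 44100 = 88200 Hz
Practical rate = 4 * fs_min = 4 * 88200 = 352800 Hz

fs_min = 88200 Hz, fs_practical = 352800 Hz


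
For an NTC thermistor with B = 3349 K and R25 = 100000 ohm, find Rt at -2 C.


NTC thermistor equation: Rt = R25 * exp(B * (1/T - 1/T25)).
T in Kelvin: 271.15 K, T25 = 298.15 K
1/T - 1/T25 = 1/271.15 - 1/298.15 = 0.00033398
B * (1/T - 1/T25) = 3349 * 0.00033398 = 1.1185
Rt = 100000 * exp(1.1185) = 306024.9 ohm

306024.9 ohm


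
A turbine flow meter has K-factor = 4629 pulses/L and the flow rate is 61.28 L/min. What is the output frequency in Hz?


Frequency = K * Q / 60 (converting L/min to L/s).
f = 4629 * 61.28 / 60
f = 283665.12 / 60
f = 4727.75 Hz

4727.75 Hz


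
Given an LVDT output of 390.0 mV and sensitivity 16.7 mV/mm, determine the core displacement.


Displacement = Vout / sensitivity.
d = 390.0 / 16.7
d = 23.353 mm

23.353 mm


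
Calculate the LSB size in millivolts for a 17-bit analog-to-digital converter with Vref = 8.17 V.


The resolution (LSB) of an ADC is Vref / 2^n.
LSB = 8.17 / 2^17
LSB = 8.17 / 131072
LSB = 6.233e-05 V = 0.06233215 mV

0.06233215 mV


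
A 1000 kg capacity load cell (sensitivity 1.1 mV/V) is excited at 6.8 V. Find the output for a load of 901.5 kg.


Vout = rated_output * Vex * (load / capacity).
Vout = 1.1 * 6.8 * (901.5 / 1000)
Vout = 1.1 * 6.8 * 0.9015
Vout = 6.743 mV

6.743 mV


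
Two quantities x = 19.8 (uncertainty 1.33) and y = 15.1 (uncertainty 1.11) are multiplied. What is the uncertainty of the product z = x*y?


For a product z = x*y, the relative uncertainty is:
uz/z = sqrt((ux/x)^2 + (uy/y)^2)
Relative uncertainties: ux/x = 1.33/19.8 = 0.067172
uy/y = 1.11/15.1 = 0.07351
z = 19.8 * 15.1 = 299.0
uz = 299.0 * sqrt(0.067172^2 + 0.07351^2) = 29.772

29.772


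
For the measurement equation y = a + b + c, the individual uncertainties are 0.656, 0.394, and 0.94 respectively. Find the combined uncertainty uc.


For a sum of independent quantities, uc = sqrt(u1^2 + u2^2 + u3^2).
uc = sqrt(0.656^2 + 0.394^2 + 0.94^2)
uc = sqrt(0.430336 + 0.155236 + 0.8836)
uc = 1.2121

1.2121


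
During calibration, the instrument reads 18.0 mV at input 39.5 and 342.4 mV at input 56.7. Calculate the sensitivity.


Sensitivity = (y2 - y1) / (x2 - x1).
S = (342.4 - 18.0) / (56.7 - 39.5)
S = 324.4 / 17.2
S = 18.8605 mV/unit

18.8605 mV/unit


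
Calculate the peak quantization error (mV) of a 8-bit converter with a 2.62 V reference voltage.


The maximum quantization error is +/- LSB/2.
LSB = Vref / 2^n = 2.62 / 256 = 0.01023438 V
Max error = LSB / 2 = 0.01023438 / 2 = 0.00511719 V
Max error = 5.1172 mV

5.1172 mV


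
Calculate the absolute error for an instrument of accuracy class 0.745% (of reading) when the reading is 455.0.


Absolute error = (accuracy% / 100) * reading.
Error = (0.745 / 100) * 455.0
Error = 0.00745 * 455.0
Error = 3.3897

3.3897


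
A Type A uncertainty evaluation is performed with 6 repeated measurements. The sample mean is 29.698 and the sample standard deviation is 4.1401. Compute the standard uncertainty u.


The standard uncertainty for Type A evaluation is u = s / sqrt(n).
u = 4.1401 / sqrt(6)
u = 4.1401 / 2.4495
u = 1.6902

1.6902


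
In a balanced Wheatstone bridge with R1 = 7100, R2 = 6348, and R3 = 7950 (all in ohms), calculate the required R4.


At balance: R1*R4 = R2*R3, so R4 = R2*R3/R1.
R4 = 6348 * 7950 / 7100
R4 = 50466600 / 7100
R4 = 7107.97 ohm

7107.97 ohm


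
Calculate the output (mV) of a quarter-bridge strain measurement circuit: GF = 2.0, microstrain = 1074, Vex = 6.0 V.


Quarter bridge output: Vout = (GF * epsilon * Vex) / 4.
Vout = (2.0 * 1074e-6 * 6.0) / 4
Vout = 0.012888 / 4 V
Vout = 0.003222 V = 3.222 mV

3.222 mV


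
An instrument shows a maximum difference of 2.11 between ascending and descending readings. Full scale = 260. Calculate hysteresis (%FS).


Hysteresis = (max difference / full scale) * 100%.
H = (2.11 / 260) * 100
H = 0.812 %FS

0.812 %FS


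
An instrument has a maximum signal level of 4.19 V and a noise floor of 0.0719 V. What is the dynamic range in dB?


Dynamic range = 20 * log10(Vmax / Vnoise).
DR = 20 * log10(4.19 / 0.0719)
DR = 20 * log10(58.28)
DR = 35.31 dB

35.31 dB


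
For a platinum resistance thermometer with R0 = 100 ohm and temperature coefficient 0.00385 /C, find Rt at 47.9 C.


The RTD equation: Rt = R0 * (1 + alpha * T).
Rt = 100 * (1 + 0.00385 * 47.9)
Rt = 100 * (1 + 0.184415)
Rt = 100 * 1.184415
Rt = 118.442 ohm

118.442 ohm


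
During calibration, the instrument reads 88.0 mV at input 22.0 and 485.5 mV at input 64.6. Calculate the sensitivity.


Sensitivity = (y2 - y1) / (x2 - x1).
S = (485.5 - 88.0) / (64.6 - 22.0)
S = 397.5 / 42.6
S = 9.331 mV/unit

9.331 mV/unit
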